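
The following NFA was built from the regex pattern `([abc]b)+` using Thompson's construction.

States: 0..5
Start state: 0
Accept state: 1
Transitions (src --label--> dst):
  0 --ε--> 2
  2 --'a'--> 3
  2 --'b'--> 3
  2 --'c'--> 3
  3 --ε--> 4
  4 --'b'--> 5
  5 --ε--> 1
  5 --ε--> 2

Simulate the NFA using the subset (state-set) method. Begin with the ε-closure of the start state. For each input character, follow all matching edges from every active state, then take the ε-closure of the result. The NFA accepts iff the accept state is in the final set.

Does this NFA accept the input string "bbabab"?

Answer: ACCEPT

Steps:
initial (ε-close {0}): {0,2}
'b' @ 1: {3,4}
'b' @ 2: {1,2,5}  ✓accept
'a' @ 3: {3,4}
'b' @ 4: {1,2,5}  ✓accept
'a' @ 5: {3,4}
'b' @ 6: {1,2,5}  ✓accept
end set {1,2,5} — state 1 in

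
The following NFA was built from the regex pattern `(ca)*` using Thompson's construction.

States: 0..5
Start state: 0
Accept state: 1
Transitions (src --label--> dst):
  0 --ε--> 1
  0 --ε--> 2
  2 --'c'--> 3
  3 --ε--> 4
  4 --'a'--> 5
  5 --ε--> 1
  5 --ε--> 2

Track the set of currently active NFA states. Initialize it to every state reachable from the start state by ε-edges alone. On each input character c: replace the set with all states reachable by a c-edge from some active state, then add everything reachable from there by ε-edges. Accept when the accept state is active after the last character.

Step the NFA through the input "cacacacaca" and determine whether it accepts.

Answer: ACCEPT

Derivation:
initial (ε-close {0}): {0,1,2}
'c' @ 1: {3,4}
'a' @ 2: {1,2,5}  ✓accept
'c' @ 3: {3,4}
'a' @ 4: {1,2,5}  ✓accept
'c' @ 5: {3,4}
'a' @ 6: {1,2,5}  ✓accept
'c' @ 7: {3,4}
'a' @ 8: {1,2,5}  ✓accept
'c' @ 9: {3,4}
'a' @ 10: {1,2,5}  ✓accept
after full input: {1,2,5}  (accept=1 in)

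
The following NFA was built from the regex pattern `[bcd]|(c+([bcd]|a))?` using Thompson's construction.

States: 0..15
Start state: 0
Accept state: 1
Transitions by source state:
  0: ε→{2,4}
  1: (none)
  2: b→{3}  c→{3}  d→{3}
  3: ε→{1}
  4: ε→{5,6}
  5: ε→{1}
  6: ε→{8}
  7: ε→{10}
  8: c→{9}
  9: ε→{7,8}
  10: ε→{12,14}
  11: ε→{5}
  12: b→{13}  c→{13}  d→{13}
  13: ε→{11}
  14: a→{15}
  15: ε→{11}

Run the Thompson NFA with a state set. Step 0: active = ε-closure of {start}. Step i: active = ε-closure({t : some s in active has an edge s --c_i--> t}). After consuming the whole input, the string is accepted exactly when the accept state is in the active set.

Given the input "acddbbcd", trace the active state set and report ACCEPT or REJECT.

initial (ε-close {0}): {0,1,2,4,5,6,8}
'a' @ 1: {}  — dead — no transitions
rest 'cddbbcd' ignored (set empty)
after full input: {}  (accept=1 not in)

Answer: REJECT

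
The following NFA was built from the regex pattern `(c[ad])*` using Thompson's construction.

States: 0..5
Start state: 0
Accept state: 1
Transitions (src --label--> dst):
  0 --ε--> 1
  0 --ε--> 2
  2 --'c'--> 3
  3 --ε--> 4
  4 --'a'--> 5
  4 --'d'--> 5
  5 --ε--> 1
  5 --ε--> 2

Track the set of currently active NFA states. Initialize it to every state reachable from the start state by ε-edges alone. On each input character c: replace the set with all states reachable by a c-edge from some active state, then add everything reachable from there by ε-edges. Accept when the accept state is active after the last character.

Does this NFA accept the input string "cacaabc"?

start: ε-closure({0}) = {0,1,2}
'c' @ 1: {3,4}
'a' @ 2: {1,2,5}  [accepting]
'c' @ 3: {3,4}
'a' @ 4: {1,2,5}  [accepting]
'a' @ 5: {}  — state set empty
rest 'bc' ignored (set empty)
after full input: {}  (accept=1 not in)

Answer: REJECT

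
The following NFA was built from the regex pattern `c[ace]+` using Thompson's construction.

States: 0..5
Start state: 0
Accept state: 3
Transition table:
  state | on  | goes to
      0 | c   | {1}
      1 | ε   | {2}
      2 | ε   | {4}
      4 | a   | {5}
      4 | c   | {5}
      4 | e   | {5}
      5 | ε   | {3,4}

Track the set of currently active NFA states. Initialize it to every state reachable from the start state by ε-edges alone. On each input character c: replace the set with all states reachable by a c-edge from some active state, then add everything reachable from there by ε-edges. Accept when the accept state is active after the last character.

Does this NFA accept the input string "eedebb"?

initial (ε-close {0}): {0}
'e' @ 1: {}  — no active states
rest 'edebb' ignored (set empty)
end set {} — state 3 not in

Answer: REJECT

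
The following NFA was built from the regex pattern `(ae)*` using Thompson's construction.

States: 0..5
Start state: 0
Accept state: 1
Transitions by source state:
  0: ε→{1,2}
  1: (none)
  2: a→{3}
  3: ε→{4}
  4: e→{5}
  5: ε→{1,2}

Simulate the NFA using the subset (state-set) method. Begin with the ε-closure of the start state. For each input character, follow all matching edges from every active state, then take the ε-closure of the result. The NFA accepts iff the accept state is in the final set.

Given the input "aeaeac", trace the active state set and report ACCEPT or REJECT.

Answer: REJECT

Derivation:
initial (ε-close {0}): {0,1,2}
'a' @ 1: {3,4}
'e' @ 2: {1,2,5}  [accepting]
'a' @ 3: {3,4}
'e' @ 4: {1,2,5}  [accepting]
'a' @ 5: {3,4}
'c' @ 6: {}  — no active states
after full input: {}  (accept=1 not in)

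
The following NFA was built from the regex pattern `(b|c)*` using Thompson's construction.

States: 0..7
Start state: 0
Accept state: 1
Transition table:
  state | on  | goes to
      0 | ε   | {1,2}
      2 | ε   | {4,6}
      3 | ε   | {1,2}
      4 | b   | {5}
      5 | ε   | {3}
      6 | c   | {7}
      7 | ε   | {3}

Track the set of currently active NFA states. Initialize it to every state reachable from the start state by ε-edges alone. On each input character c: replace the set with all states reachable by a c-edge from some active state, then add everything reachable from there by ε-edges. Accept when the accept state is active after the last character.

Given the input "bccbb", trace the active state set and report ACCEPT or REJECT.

start: ε-closure({0}) = {0,1,2,4,6}
'b' @ 1: {1,2,3,4,5,6}  [accepting]
'c' @ 2: {1,2,3,4,6,7}  [accepting]
'c' @ 3: {1,2,3,4,6,7}  [accepting]
'b' @ 4: {1,2,3,4,5,6}  [accepting]
'b' @ 5: {1,2,3,4,5,6}  [accepting]
after full input: {1,2,3,4,5,6}  (accept=1 in)

Answer: ACCEPT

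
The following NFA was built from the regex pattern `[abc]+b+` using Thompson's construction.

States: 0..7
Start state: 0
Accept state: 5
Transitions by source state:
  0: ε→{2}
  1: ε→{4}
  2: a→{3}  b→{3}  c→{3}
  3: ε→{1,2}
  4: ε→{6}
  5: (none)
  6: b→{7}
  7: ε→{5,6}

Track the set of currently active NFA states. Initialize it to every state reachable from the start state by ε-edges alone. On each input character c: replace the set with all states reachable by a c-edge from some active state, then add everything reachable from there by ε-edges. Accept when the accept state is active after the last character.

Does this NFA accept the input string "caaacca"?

Answer: REJECT

Steps:
initial (ε-close {0}): {0,2}
'c' @ 1: {1,2,3,4,6}
'a' @ 2: {1,2,3,4,6}
'a' @ 3: {1,2,3,4,6}
'a' @ 4: {1,2,3,4,6}
'c' @ 5: {1,2,3,4,6}
'c' @ 6: {1,2,3,4,6}
'a' @ 7: {1,2,3,4,6}
after full input: {1,2,3,4,6}  (accept=5 not in)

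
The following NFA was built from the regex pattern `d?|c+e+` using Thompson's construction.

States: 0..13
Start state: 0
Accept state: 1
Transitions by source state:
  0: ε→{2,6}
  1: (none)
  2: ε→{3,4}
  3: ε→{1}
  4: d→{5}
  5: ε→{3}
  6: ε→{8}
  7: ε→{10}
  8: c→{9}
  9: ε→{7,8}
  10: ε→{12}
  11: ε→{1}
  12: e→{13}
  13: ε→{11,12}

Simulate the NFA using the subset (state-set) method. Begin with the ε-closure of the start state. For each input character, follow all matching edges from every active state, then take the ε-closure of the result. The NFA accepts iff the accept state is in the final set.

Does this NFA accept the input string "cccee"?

Answer: ACCEPT

Steps:
S₀ = ε-closure({0}) = {0,1,2,3,4,6,8}
'c' @ 1: {7,8,9,10,12}
'c' @ 2: {7,8,9,10,12}
'c' @ 3: {7,8,9,10,12}
'e' @ 4: {1,11,12,13}  (accept∈set)
'e' @ 5: {1,11,12,13}  (accept∈set)
after full input: {1,11,12,13}  (accept=1 in)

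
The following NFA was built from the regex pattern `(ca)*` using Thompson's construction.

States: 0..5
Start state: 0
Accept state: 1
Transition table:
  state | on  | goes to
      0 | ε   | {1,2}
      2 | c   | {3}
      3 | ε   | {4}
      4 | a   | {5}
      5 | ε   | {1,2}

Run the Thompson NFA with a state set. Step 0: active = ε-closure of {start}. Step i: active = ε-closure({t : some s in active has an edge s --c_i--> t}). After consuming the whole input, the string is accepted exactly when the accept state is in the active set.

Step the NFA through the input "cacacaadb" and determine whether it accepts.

Answer: REJECT

Derivation:
start: ε-closure({0}) = {0,1,2}
'c' @ 1: {3,4}
'a' @ 2: {1,2,5}  (accept∈set)
'c' @ 3: {3,4}
'a' @ 4: {1,2,5}  (accept∈set)
'c' @ 5: {3,4}
'a' @ 6: {1,2,5}  (accept∈set)
'a' @ 7: {}  — dead — no transitions
rest 'db' ignored (set empty)
after full input: {}  (accept=1 not in)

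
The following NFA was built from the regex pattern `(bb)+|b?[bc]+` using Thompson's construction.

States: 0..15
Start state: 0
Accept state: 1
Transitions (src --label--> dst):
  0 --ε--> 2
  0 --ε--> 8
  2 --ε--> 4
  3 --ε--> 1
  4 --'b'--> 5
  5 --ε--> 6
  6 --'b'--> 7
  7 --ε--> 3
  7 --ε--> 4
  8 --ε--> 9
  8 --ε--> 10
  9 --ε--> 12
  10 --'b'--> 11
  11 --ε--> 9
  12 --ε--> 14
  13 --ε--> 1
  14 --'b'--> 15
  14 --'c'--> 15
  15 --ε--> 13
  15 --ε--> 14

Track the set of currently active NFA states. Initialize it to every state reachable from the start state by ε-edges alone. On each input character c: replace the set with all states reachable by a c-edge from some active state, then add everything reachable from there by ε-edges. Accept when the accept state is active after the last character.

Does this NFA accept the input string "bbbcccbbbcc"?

Answer: ACCEPT

Derivation:
initial (ε-close {0}): {0,2,4,8,9,10,12,14}
'b' @ 1: {1,5,6,9,11,12,13,14,15}  [accepting]
'b' @ 2: {1,3,4,7,13,14,15}  [accepting]
'b' @ 3: {1,5,6,13,14,15}  [accepting]
'c' @ 4: {1,13,14,15}  [accepting]
'c' @ 5: {1,13,14,15}  [accepting]
'c' @ 6: {1,13,14,15}  [accepting]
'b' @ 7: {1,13,14,15}  [accepting]
'b' @ 8: {1,13,14,15}  [accepting]
'b' @ 9: {1,13,14,15}  [accepting]
'c' @ 10: {1,13,14,15}  [accepting]
'c' @ 11: {1,13,14,15}  [accepting]
after full input: {1,13,14,15}  (accept=1 in)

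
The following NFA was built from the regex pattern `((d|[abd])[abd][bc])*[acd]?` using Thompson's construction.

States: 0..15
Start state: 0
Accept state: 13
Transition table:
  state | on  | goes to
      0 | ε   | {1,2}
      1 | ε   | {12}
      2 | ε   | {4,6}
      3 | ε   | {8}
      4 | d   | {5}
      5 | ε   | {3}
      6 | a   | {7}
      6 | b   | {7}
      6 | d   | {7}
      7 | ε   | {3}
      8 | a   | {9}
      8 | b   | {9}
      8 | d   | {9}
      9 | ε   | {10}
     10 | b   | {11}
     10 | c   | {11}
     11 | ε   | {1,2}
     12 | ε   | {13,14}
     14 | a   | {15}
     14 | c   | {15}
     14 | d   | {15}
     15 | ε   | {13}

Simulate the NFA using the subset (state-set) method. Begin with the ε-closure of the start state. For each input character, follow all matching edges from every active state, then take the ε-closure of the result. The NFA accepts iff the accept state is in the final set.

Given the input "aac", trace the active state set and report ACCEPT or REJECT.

S₀ = ε-closure({0}) = {0,1,2,4,6,12,13,14}
'a' @ 1: {3,7,8,13,15}  ✓accept
'a' @ 2: {9,10}
'c' @ 3: {1,2,4,6,11,12,13,14}  ✓accept
final: {1,2,4,6,11,12,13,14}; accept 13 in set

Answer: ACCEPT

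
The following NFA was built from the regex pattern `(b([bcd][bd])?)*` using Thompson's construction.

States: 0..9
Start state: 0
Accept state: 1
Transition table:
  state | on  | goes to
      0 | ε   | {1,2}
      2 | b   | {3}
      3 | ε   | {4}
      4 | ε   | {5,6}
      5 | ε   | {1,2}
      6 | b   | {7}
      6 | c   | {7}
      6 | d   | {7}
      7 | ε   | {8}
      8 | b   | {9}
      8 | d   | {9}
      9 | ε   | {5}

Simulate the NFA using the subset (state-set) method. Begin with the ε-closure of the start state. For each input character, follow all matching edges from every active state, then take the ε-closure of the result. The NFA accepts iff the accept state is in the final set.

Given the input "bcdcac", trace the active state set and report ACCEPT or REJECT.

S₀ = ε-closure({0}) = {0,1,2}
'b' @ 1: {1,2,3,4,5,6}  ✓accept
'c' @ 2: {7,8}
'd' @ 3: {1,2,5,9}  ✓accept
'c' @ 4: {}  — no active states
rest 'ac' ignored (set empty)
end set {} — state 1 not in

Answer: REJECT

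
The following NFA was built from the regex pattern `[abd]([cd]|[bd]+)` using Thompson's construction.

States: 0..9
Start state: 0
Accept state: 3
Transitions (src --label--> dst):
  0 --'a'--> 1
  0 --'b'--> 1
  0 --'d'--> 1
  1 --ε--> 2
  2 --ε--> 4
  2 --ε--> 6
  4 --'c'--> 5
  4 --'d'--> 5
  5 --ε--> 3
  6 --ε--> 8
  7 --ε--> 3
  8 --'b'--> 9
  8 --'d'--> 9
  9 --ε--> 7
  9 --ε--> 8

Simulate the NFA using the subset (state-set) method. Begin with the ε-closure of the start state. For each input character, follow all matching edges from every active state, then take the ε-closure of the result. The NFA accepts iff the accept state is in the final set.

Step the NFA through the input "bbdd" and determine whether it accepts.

Answer: ACCEPT

Derivation:
start: ε-closure({0}) = {0}
'b' @ 1: {1,2,4,6,8}
'b' @ 2: {3,7,8,9}  ✓accept
'd' @ 3: {3,7,8,9}  ✓accept
'd' @ 4: {3,7,8,9}  ✓accept
final: {3,7,8,9}; accept 3 in set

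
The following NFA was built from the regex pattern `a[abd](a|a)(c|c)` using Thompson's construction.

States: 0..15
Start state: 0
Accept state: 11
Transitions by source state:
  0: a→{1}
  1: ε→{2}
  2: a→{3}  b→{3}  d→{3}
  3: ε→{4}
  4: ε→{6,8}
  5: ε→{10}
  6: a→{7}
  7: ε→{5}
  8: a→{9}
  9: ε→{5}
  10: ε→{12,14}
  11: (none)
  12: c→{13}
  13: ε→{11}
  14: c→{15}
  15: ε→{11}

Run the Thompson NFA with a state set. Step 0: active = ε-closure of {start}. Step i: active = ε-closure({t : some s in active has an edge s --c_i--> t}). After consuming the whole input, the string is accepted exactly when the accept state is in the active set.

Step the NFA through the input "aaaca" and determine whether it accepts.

start: ε-closure({0}) = {0}
'a' @ 1: {1,2}
'a' @ 2: {3,4,6,8}
'a' @ 3: {5,7,9,10,12,14}
'c' @ 4: {11,13,15}  (accept∈set)
'a' @ 5: {}  — state set empty
final: {}; accept 11 not in set

Answer: REJECT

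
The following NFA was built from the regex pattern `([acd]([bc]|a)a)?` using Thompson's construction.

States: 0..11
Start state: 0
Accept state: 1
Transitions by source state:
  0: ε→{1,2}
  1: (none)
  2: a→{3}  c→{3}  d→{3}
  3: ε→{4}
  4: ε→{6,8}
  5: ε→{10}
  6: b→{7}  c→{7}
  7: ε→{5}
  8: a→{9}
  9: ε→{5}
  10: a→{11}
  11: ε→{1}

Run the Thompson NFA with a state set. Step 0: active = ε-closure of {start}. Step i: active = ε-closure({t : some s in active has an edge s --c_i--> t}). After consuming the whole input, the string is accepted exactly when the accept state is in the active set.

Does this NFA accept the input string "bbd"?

Answer: REJECT

Steps:
start: ε-closure({0}) = {0,1,2}
'b' @ 1: {}  — state set empty
rest 'bd' ignored (set empty)
after full input: {}  (accept=1 not in)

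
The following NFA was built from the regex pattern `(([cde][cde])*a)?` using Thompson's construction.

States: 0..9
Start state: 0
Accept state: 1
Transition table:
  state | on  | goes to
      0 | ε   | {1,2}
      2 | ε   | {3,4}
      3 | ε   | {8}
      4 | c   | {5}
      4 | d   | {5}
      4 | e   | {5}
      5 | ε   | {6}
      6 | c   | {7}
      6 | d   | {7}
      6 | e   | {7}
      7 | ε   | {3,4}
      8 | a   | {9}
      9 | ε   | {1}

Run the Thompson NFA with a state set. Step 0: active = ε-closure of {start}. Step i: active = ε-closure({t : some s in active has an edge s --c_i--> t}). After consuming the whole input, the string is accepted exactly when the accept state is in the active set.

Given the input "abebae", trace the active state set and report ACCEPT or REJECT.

Answer: REJECT

Derivation:
start: ε-closure({0}) = {0,1,2,3,4,8}
'a' @ 1: {1,9}  (accept∈set)
'b' @ 2: {}  — no active states
rest 'ebae' ignored (set empty)
end set {} — state 1 not in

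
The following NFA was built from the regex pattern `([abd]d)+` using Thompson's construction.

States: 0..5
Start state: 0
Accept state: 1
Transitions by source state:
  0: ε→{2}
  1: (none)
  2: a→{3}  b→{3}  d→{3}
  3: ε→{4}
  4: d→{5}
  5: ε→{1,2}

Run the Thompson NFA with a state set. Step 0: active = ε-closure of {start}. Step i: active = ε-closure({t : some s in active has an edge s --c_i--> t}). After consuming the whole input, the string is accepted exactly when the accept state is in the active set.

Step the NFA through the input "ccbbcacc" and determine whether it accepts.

Answer: REJECT

Derivation:
S₀ = ε-closure({0}) = {0,2}
'c' @ 1: {}  — no active states
rest 'cbbcacc' ignored (set empty)
end set {} — state 1 not in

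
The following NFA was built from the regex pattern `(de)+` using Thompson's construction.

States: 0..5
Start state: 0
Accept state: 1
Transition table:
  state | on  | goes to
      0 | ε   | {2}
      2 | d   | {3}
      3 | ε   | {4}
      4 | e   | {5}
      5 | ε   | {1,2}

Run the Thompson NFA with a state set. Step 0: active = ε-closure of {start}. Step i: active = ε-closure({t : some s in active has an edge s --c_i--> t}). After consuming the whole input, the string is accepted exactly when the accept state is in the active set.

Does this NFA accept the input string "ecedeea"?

Answer: REJECT

Trace:
start: ε-closure({0}) = {0,2}
'e' @ 1: {}  — dead — no transitions
rest 'cedeea' ignored (set empty)
end set {} — state 1 not in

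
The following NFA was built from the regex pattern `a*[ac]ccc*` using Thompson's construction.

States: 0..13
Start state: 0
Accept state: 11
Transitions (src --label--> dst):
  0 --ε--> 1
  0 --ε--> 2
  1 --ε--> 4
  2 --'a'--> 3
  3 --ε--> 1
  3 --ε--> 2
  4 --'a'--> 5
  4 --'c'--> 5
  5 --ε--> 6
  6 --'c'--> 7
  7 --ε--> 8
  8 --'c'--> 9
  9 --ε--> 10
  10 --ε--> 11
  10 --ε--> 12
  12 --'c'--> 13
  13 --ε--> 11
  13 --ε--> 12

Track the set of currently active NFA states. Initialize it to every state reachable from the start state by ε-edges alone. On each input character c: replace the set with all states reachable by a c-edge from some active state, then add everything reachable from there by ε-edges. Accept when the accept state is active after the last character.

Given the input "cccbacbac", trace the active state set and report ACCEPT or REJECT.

S₀ = ε-closure({0}) = {0,1,2,4}
'c' @ 1: {5,6}
'c' @ 2: {7,8}
'c' @ 3: {9,10,11,12}  (accept∈set)
'b' @ 4: {}  — state set empty
rest 'acbac' ignored (set empty)
end set {} — state 11 not in

Answer: REJECT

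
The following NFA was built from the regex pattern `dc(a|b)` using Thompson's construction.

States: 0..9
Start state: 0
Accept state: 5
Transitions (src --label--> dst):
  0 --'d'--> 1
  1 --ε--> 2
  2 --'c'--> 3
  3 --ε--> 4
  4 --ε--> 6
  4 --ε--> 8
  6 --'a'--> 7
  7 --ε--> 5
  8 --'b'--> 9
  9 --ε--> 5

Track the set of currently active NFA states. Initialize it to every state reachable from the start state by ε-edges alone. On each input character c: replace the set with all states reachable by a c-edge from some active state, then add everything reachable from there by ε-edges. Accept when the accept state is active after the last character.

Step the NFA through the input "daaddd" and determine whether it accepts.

Answer: REJECT

Trace:
start: ε-closure({0}) = {0}
'd' @ 1: {1,2}
'a' @ 2: {}  — state set empty
rest 'addd' ignored (set empty)
after full input: {}  (accept=5 not in)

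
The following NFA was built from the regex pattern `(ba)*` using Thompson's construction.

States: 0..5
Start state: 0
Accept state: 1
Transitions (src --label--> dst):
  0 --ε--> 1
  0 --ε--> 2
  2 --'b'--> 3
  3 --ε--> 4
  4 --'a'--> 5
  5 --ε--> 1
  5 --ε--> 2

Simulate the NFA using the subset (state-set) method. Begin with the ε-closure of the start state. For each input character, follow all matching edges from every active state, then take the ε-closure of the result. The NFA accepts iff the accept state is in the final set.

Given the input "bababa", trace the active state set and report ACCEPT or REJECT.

Answer: ACCEPT

Steps:
initial (ε-close {0}): {0,1,2}
'b' @ 1: {3,4}
'a' @ 2: {1,2,5}  [accepting]
'b' @ 3: {3,4}
'a' @ 4: {1,2,5}  [accepting]
'b' @ 5: {3,4}
'a' @ 6: {1,2,5}  [accepting]
end set {1,2,5} — state 1 in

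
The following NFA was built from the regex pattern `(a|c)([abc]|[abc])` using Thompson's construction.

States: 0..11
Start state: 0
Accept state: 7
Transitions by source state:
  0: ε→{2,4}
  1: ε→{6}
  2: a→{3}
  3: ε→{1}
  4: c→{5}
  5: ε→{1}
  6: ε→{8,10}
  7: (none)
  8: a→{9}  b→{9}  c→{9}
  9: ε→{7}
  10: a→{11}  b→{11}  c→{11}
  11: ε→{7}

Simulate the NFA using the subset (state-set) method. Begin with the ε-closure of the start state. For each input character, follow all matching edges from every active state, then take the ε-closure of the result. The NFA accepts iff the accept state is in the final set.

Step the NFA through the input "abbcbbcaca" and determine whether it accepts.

start: ε-closure({0}) = {0,2,4}
'a' @ 1: {1,3,6,8,10}
'b' @ 2: {7,9,11}  (accept∈set)
'b' @ 3: {}  — no active states
rest 'cbbcaca' ignored (set empty)
after full input: {}  (accept=7 not in)

Answer: REJECT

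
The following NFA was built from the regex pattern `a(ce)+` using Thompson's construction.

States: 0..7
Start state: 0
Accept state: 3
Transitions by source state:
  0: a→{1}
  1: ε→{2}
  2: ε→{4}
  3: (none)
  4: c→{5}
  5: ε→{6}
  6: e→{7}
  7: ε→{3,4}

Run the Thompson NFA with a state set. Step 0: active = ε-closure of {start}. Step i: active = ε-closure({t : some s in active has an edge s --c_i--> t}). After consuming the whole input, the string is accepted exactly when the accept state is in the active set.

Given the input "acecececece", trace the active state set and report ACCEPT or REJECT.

Answer: ACCEPT

Steps:
start: ε-closure({0}) = {0}
'a' @ 1: {1,2,4}
'c' @ 2: {5,6}
'e' @ 3: {3,4,7}  ✓accept
'c' @ 4: {5,6}
'e' @ 5: {3,4,7}  ✓accept
'c' @ 6: {5,6}
'e' @ 7: {3,4,7}  ✓accept
'c' @ 8: {5,6}
'e' @ 9: {3,4,7}  ✓accept
'c' @ 10: {5,6}
'e' @ 11: {3,4,7}  ✓accept
end set {3,4,7} — state 3 in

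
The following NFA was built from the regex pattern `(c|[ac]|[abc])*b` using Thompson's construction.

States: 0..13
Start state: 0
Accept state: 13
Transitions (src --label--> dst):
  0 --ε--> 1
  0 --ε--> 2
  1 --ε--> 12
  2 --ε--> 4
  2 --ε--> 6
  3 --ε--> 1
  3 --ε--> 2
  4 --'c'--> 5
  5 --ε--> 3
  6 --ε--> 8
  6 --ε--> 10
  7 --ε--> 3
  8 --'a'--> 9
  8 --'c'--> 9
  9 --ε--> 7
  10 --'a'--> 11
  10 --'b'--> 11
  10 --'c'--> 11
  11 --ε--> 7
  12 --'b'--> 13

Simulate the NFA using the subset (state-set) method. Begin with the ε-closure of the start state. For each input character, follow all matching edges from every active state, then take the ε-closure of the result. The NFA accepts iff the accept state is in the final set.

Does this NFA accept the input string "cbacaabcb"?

S₀ = ε-closure({0}) = {0,1,2,4,6,8,10,12}
'c' @ 1: {1,2,3,4,5,6,7,8,9,10,11,12}
'b' @ 2: {1,2,3,4,6,7,8,10,11,12,13}  [accepting]
'a' @ 3: {1,2,3,4,6,7,8,9,10,11,12}
'c' @ 4: {1,2,3,4,5,6,7,8,9,10,11,12}
'a' @ 5: {1,2,3,4,6,7,8,9,10,11,12}
'a' @ 6: {1,2,3,4,6,7,8,9,10,11,12}
'b' @ 7: {1,2,3,4,6,7,8,10,11,12,13}  [accepting]
'c' @ 8: {1,2,3,4,5,6,7,8,9,10,11,12}
'b' @ 9: {1,2,3,4,6,7,8,10,11,12,13}  [accepting]
after full input: {1,2,3,4,6,7,8,10,11,12,13}  (accept=13 in)

Answer: ACCEPT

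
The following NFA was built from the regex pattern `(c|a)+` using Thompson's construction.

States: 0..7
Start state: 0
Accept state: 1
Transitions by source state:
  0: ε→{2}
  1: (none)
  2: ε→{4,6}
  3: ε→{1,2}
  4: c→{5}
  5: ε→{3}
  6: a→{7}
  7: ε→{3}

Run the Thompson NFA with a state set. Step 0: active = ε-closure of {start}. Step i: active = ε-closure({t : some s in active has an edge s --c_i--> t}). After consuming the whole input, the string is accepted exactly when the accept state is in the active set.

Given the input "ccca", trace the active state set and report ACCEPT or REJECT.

Answer: ACCEPT

Derivation:
start: ε-closure({0}) = {0,2,4,6}
'c' @ 1: {1,2,3,4,5,6}  [accepting]
'c' @ 2: {1,2,3,4,5,6}  [accepting]
'c' @ 3: {1,2,3,4,5,6}  [accepting]
'a' @ 4: {1,2,3,4,6,7}  [accepting]
end set {1,2,3,4,6,7} — state 1 in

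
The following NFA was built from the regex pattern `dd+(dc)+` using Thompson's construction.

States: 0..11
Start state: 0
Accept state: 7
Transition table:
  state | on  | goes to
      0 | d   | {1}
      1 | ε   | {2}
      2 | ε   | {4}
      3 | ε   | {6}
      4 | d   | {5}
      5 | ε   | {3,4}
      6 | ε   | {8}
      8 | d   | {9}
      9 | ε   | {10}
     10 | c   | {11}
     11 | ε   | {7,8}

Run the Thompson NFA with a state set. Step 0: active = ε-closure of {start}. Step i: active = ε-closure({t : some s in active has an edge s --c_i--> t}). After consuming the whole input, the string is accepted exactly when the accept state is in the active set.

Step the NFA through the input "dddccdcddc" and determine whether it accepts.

Answer: REJECT

Trace:
start: ε-closure({0}) = {0}
'd' @ 1: {1,2,4}
'd' @ 2: {3,4,5,6,8}
'd' @ 3: {3,4,5,6,8,9,10}
'c' @ 4: {7,8,11}  [accepting]
'c' @ 5: {}  — state set empty
rest 'dcddc' ignored (set empty)
final: {}; accept 7 not in set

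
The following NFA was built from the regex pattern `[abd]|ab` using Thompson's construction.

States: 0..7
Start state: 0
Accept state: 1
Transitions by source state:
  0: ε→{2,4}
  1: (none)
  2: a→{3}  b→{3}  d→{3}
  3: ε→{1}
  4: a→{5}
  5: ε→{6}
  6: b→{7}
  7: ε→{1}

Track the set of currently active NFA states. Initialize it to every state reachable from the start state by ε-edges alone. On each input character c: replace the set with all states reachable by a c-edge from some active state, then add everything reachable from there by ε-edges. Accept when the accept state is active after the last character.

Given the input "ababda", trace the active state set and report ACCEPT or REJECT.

Answer: REJECT

Trace:
start: ε-closure({0}) = {0,2,4}
'a' @ 1: {1,3,5,6}  [accepting]
'b' @ 2: {1,7}  [accepting]
'a' @ 3: {}  — dead — no transitions
rest 'bda' ignored (set empty)
end set {} — state 1 not in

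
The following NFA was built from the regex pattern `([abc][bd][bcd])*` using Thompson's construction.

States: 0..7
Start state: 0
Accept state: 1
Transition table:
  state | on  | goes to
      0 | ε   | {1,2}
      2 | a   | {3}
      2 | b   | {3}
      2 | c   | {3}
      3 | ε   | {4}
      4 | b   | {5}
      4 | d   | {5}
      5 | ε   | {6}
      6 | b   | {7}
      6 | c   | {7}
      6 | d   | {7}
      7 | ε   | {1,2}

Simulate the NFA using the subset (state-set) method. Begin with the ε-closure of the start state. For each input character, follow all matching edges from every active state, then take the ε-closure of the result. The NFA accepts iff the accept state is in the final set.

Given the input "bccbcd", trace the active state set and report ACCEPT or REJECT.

initial (ε-close {0}): {0,1,2}
'b' @ 1: {3,4}
'c' @ 2: {}  — no active states
rest 'cbcd' ignored (set empty)
end set {} — state 1 not in

Answer: REJECT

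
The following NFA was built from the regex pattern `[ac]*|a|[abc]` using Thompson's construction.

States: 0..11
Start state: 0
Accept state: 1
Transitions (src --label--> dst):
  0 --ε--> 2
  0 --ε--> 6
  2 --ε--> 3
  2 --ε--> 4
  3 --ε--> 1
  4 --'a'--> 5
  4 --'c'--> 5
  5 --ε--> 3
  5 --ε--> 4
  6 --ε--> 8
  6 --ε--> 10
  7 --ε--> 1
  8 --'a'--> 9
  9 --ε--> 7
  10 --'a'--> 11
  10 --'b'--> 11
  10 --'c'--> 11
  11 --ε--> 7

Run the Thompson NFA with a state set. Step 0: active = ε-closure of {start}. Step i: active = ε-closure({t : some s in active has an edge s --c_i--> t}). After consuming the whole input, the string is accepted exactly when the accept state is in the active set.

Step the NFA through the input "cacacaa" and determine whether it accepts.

S₀ = ε-closure({0}) = {0,1,2,3,4,6,8,10}
'c' @ 1: {1,3,4,5,7,11}  (accept∈set)
'a' @ 2: {1,3,4,5}  (accept∈set)
'c' @ 3: {1,3,4,5}  (accept∈set)
'a' @ 4: {1,3,4,5}  (accept∈set)
'c' @ 5: {1,3,4,5}  (accept∈set)
'a' @ 6: {1,3,4,5}  (accept∈set)
'a' @ 7: {1,3,4,5}  (accept∈set)
after full input: {1,3,4,5}  (accept=1 in)

Answer: ACCEPT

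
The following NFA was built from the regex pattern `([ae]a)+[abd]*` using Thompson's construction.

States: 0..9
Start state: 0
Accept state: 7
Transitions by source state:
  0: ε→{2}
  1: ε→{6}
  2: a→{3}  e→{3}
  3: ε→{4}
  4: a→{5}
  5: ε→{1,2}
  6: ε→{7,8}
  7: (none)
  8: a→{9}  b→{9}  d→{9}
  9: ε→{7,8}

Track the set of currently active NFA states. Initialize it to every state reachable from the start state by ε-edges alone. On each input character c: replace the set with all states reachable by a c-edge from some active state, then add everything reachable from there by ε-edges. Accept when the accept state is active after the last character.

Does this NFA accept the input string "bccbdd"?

Answer: REJECT

Derivation:
initial (ε-close {0}): {0,2}
'b' @ 1: {}  — dead — no transitions
rest 'ccbdd' ignored (set empty)
final: {}; accept 7 not in set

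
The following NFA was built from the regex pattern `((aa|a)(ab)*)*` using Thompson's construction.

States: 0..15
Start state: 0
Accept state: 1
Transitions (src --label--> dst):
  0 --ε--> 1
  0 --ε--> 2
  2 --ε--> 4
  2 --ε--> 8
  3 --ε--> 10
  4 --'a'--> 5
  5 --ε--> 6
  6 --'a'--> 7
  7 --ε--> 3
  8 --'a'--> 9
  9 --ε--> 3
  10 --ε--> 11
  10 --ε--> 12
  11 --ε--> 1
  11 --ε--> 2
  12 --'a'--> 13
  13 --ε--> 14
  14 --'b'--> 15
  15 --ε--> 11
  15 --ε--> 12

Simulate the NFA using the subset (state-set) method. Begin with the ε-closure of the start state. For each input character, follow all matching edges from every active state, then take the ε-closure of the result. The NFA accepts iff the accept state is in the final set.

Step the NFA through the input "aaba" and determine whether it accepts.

Answer: ACCEPT

Trace:
start: ε-closure({0}) = {0,1,2,4,8}
'a' @ 1: {1,2,3,4,5,6,8,9,10,11,12}  ✓accept
'a' @ 2: {1,2,3,4,5,6,7,8,9,10,11,12,13,14}  ✓accept
'b' @ 3: {1,2,4,8,11,12,15}  ✓accept
'a' @ 4: {1,2,3,4,5,6,8,9,10,11,12,13,14}  ✓accept
final: {1,2,3,4,5,6,8,9,10,11,12,13,14}; accept 1 in set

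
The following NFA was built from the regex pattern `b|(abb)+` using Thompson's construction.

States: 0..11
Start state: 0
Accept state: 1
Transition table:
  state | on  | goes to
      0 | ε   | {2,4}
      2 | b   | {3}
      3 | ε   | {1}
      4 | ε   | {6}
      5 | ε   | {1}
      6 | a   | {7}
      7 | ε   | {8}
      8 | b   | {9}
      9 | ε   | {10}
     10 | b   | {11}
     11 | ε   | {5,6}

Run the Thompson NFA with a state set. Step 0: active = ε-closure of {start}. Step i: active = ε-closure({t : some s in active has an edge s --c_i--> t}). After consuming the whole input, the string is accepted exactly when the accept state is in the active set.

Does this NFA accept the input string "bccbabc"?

start: ε-closure({0}) = {0,2,4,6}
'b' @ 1: {1,3}  ✓accept
'c' @ 2: {}  — no active states
rest 'cbabc' ignored (set empty)
final: {}; accept 1 not in set

Answer: REJECT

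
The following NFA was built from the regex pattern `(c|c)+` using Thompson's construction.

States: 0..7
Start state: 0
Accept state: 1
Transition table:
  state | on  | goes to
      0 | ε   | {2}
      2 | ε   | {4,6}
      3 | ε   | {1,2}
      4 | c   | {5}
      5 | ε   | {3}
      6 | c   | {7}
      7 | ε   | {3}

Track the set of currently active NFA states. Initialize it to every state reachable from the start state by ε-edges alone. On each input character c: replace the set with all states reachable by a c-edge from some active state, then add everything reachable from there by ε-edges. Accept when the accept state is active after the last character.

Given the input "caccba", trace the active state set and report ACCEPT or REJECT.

Answer: REJECT

Derivation:
start: ε-closure({0}) = {0,2,4,6}
'c' @ 1: {1,2,3,4,5,6,7}  (accept∈set)
'a' @ 2: {}  — no active states
rest 'ccba' ignored (set empty)
end set {} — state 1 not in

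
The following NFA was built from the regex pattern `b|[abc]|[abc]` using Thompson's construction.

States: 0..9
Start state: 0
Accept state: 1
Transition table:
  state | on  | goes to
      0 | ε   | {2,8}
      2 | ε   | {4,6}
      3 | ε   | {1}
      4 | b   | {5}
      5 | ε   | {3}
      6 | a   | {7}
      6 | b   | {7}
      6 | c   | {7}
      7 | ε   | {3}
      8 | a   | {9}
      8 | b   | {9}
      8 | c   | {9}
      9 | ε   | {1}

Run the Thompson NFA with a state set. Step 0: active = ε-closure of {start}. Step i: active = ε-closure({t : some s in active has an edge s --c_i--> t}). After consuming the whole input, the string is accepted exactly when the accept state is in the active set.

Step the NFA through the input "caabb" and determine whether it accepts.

initial (ε-close {0}): {0,2,4,6,8}
'c' @ 1: {1,3,7,9}  (accept∈set)
'a' @ 2: {}  — state set empty
rest 'abb' ignored (set empty)
end set {} — state 1 not in

Answer: REJECT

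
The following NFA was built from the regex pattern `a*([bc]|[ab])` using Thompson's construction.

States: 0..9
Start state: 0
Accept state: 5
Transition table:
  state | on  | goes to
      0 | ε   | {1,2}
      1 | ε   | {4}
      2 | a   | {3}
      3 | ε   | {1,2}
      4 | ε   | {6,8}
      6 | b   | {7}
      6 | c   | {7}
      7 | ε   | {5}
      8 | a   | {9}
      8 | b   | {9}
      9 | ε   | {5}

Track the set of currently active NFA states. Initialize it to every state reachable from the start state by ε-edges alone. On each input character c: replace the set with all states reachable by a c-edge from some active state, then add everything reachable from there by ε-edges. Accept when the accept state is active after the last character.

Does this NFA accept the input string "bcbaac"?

Answer: REJECT

Derivation:
S₀ = ε-closure({0}) = {0,1,2,4,6,8}
'b' @ 1: {5,7,9}  (accept∈set)
'c' @ 2: {}  — dead — no transitions
rest 'baac' ignored (set empty)
final: {}; accept 5 not in set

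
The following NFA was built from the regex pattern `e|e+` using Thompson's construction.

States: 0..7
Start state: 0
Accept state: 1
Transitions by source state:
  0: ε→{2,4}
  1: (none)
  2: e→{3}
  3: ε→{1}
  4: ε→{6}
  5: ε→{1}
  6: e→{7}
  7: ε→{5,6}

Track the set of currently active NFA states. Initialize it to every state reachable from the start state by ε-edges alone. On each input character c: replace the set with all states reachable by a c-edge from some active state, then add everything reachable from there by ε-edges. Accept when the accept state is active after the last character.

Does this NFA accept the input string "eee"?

S₀ = ε-closure({0}) = {0,2,4,6}
'e' @ 1: {1,3,5,6,7}  [accepting]
'e' @ 2: {1,5,6,7}  [accepting]
'e' @ 3: {1,5,6,7}  [accepting]
final: {1,5,6,7}; accept 1 in set

Answer: ACCEPT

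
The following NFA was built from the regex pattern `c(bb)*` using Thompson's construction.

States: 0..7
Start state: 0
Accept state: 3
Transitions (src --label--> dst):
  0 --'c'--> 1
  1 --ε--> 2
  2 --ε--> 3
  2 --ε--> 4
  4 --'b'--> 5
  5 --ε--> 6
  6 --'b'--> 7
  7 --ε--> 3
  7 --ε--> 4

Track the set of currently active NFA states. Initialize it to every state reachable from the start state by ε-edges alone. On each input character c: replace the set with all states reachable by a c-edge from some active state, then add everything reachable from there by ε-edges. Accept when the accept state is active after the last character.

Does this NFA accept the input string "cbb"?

start: ε-closure({0}) = {0}
'c' @ 1: {1,2,3,4}  [accepting]
'b' @ 2: {5,6}
'b' @ 3: {3,4,7}  [accepting]
after full input: {3,4,7}  (accept=3 in)

Answer: ACCEPT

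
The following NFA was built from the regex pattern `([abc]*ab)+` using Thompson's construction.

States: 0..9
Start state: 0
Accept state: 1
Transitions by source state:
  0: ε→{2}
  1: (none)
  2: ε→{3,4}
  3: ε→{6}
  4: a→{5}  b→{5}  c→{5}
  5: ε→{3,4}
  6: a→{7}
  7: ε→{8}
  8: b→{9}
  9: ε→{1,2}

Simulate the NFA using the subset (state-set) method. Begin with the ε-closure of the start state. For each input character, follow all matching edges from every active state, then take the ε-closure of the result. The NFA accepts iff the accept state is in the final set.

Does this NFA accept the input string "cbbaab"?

start: ε-closure({0}) = {0,2,3,4,6}
'c' @ 1: {3,4,5,6}
'b' @ 2: {3,4,5,6}
'b' @ 3: {3,4,5,6}
'a' @ 4: {3,4,5,6,7,8}
'a' @ 5: {3,4,5,6,7,8}
'b' @ 6: {1,2,3,4,5,6,9}  [accepting]
after full input: {1,2,3,4,5,6,9}  (accept=1 in)

Answer: ACCEPT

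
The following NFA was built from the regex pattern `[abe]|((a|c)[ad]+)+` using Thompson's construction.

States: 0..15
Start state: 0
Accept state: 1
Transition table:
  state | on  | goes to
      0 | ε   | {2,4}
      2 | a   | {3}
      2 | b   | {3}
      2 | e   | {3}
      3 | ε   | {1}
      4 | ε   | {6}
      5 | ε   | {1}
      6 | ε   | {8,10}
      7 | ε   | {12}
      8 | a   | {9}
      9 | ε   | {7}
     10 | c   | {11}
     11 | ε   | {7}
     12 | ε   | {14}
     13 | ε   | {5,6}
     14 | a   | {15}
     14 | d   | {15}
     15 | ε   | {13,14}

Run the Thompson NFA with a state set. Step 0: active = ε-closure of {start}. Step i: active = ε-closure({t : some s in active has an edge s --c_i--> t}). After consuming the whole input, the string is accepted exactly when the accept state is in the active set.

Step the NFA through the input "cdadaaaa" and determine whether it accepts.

initial (ε-close {0}): {0,2,4,6,8,10}
'c' @ 1: {7,11,12,14}
'd' @ 2: {1,5,6,8,10,13,14,15}  ✓accept
'a' @ 3: {1,5,6,7,8,9,10,12,13,14,15}  ✓accept
'd' @ 4: {1,5,6,8,10,13,14,15}  ✓accept
'a' @ 5: {1,5,6,7,8,9,10,12,13,14,15}  ✓accept
'a' @ 6: {1,5,6,7,8,9,10,12,13,14,15}  ✓accept
'a' @ 7: {1,5,6,7,8,9,10,12,13,14,15}  ✓accept
'a' @ 8: {1,5,6,7,8,9,10,12,13,14,15}  ✓accept
after full input: {1,5,6,7,8,9,10,12,13,14,15}  (accept=1 in)

Answer: ACCEPT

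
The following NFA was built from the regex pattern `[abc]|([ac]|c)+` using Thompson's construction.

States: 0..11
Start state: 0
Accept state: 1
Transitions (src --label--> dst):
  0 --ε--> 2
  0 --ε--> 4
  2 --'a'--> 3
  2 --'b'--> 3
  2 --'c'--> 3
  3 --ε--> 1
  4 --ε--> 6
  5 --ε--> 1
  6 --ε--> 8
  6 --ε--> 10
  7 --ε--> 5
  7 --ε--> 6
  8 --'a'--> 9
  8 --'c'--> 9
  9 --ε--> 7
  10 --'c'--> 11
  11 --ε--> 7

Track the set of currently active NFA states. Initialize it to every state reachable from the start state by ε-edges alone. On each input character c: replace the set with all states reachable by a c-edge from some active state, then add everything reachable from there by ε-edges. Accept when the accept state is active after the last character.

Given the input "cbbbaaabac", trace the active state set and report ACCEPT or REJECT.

initial (ε-close {0}): {0,2,4,6,8,10}
'c' @ 1: {1,3,5,6,7,8,9,10,11}  [accepting]
'b' @ 2: {}  — dead — no transitions
rest 'bbaaabac' ignored (set empty)
final: {}; accept 1 not in set

Answer: REJECT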